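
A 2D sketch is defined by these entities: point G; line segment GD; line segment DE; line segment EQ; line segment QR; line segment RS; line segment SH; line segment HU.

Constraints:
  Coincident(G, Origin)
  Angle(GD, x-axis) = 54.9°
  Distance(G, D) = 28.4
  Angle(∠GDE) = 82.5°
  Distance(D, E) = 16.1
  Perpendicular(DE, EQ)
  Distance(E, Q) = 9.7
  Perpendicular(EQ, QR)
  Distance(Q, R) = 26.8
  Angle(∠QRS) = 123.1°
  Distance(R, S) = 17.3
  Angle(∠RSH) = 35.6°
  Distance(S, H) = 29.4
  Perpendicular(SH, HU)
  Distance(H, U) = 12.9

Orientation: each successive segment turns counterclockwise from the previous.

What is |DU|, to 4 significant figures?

18.09

∠RSH = 35.6° gives SH at 173.7° from the x-axis; with |SH| = 29.4, H = (7.183, 21.37). SH is perpendicular to HU, so HU runs at -96.30°; with |HU| = 12.9, U = (5.767, 8.552). Then |DU| = |U − D| = 18.09.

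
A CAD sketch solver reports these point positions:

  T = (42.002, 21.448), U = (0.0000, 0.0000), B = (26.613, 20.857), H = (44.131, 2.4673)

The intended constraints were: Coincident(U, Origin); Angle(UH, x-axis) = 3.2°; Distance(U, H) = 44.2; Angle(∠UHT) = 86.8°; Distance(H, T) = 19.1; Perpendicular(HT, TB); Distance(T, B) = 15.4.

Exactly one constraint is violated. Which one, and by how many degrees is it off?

Perpendicular(HT, TB) — off by 4.20°.

U = (0.00, 0.00) ✓; UH at 3.200° ✓; |UH| = 44.20 ✓; ∠UHT = 86.80° ✓; |HT| = 19.10 ✓; ∠(HT, TB) = 85.80° ✗; |TB| = 15.40 ✓.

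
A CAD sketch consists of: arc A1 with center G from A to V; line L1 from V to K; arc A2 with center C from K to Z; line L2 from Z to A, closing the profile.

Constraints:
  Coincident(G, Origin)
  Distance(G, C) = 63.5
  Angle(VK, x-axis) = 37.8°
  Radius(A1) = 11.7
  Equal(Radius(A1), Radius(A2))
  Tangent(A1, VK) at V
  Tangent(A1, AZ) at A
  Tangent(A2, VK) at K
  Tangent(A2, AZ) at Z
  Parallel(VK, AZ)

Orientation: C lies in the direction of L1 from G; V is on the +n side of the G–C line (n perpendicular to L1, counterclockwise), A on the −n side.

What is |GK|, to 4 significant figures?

64.57

Tangency of A1 to both parallel lines with radius 11.7 puts V and A at G ± 11.7·n: V = (-7.171, 9.245), A = (7.171, -9.245). Equal radii place K and Z the same way about C: K = C + 11.7·n = (43.00, 48.16), Z = C − 11.7·n = (57.35, 29.67). Then |GK| = |K − G| = 64.57.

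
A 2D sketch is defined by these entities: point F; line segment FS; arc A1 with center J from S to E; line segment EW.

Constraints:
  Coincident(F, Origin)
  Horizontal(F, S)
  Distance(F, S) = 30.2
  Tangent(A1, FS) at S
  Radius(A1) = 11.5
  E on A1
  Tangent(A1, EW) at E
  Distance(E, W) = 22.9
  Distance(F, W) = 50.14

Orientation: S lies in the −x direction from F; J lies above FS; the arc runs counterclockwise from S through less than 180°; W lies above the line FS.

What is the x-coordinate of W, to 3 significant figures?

-34.0

Checks: |JE| = 11.50 ✓; ∠(JE, EW) = 90.00° ✓; |EW| = 22.90 ✓; |FW| = 50.14 ✓.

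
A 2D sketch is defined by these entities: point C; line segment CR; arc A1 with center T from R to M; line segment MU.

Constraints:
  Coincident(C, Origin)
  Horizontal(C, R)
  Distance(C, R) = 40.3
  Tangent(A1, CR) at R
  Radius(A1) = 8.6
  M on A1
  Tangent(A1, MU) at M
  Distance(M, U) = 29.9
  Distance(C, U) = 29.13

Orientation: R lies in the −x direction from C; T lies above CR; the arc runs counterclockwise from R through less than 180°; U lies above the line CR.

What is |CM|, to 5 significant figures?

33.951

Checks: |TM| = 8.600 ✓; ∠(TM, MU) = 90.00° ✓; |MU| = 29.90 ✓; |CU| = 29.13 ✓.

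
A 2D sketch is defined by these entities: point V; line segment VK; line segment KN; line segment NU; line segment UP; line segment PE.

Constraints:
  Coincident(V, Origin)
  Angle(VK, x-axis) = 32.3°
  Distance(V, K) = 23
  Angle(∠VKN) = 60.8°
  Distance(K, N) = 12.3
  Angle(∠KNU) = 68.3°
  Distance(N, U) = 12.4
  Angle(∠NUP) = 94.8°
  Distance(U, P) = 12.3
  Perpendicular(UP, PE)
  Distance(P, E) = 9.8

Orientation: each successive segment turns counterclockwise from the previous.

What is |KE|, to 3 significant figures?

1.87

V is at the origin; VK runs at 32.3° with length 23.0, so K = (19.4, 12.3). ∠VKN = 60.8° gives KN at 152° from the x-axis; with |KN| = 12.3, N = (8.63, 18.2). ∠KNU = 68.3° gives NU at -96.8° from the x-axis; with |NU| = 12.4, U = (7.16, 5.85). ∠NUP = 94.8° gives UP at -11.6° from the x-axis; with |UP| = 12.3, P = (19.2, 3.37). UP ⟂ PE, so PE runs at 78.4°; with |PE| = 9.8, E = (21.2, 13.0). Then |KE| = |E − K| = 1.87.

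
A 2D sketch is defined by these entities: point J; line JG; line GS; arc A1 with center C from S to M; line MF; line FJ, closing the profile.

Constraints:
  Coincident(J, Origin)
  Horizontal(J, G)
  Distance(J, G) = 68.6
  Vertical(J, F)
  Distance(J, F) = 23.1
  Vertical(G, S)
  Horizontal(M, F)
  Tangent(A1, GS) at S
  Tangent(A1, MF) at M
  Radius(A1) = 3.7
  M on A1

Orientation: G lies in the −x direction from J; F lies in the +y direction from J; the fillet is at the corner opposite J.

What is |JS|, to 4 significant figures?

71.29

J is at the origin; J and G share the same y with |JG| = 68.6 and G on the −x side, so G = (-68.60, 0.000). J and F share the same x with |JF| = 23.1 and F on the +y side, so F = (0.000, 23.10). The virtual corner opposite J is at (-68.60, 23.10). Tangency of A1 to GS means the radius CS is perpendicular to GS and tangency of A1 to MF means the radius CM is perpendicular to MF, with radius 3.7, so the center C sits 3.7 in from both sides at C = (-64.90, 19.40). That places the tangent points at S = (-68.60, 19.40) on GS and M = (-64.90, 23.10) on MF. Then |JS| = |S − J| = 71.29.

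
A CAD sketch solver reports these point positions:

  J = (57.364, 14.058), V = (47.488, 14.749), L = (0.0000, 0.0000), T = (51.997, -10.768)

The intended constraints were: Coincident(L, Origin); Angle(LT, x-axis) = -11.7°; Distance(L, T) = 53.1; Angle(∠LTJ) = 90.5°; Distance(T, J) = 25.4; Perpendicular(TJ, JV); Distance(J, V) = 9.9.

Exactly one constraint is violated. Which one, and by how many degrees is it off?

Perpendicular(TJ, JV) — off by 8.20°.

L = (0.00, 0.00) ✓; LT at -11.70° ✓; |LT| = 53.10 ✓; ∠LTJ = 90.50° ✓; |TJ| = 25.40 ✓; ∠(TJ, JV) = 98.20° ✗; |JV| = 9.900 ✓.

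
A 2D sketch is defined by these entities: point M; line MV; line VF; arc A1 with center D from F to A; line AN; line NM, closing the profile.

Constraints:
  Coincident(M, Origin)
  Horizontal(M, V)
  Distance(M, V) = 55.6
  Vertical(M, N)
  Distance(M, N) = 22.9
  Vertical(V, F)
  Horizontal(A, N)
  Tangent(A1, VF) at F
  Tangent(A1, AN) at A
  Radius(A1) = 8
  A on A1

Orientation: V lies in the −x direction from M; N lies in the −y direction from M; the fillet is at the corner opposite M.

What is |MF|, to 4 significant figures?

57.56

M is at the origin; M and V share the same y with |MV| = 55.6 and V on the −x side, so V = (-55.60, 0.000). MN is vertical with |MN| = 22.9 and N on the −y side, so N = (0.000, -22.90). The virtual corner opposite M is at (-55.60, -22.90). Tangency of A1 to VF means the radius DF is perpendicular to VF and A1 meets AN tangentially, so DA is at right angles to AN, with radius 8.0, so the center D sits 8.0 in from both sides at D = (-47.60, -14.90). That places the tangent points at F = (-55.60, -14.90) on VF and A = (-47.60, -22.90) on AN. Then |MF| = |F − M| = 57.56.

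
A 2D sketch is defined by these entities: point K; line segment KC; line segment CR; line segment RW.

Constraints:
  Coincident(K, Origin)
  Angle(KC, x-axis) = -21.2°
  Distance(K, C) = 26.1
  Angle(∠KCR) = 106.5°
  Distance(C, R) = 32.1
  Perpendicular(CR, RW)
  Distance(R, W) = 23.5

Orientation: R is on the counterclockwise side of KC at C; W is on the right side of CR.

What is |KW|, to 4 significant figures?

62.58

∠KCR = 106.5°, so CR runs at -21.2° + (180° − 106.5°) = 52.30° from the x-axis; with |CR| = 32.1, R = C + 32.1·(cos 52.30°, sin 52.30°) = (43.96, 15.96). CR ⟂ RW; with |RW| = 23.5 on the right of CR, W = R + 23.5·(0.7912, -0.6115) = (62.56, 1.589). Then |KW| = |W − K| = 62.58.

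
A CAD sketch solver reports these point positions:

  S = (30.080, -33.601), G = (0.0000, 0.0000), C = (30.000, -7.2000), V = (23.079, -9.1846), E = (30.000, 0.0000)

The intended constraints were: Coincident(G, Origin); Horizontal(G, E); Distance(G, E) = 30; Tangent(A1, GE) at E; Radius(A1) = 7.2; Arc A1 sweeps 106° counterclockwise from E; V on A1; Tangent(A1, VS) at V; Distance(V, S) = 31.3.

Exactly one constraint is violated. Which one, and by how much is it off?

Distance(V, S) = 31.3 — off by 5.90.

G = (0.00, 0.00) ✓; G.y = 0.00, E.y = 0.00 ✓; |GE| = 30.00 ✓; ∠(CE, EG) = 90.00° ✓; |CE| = 7.200 ✓; bearing(C→V) − bearing(C→E) = 106.0° ✓; |CV| = 7.200 ✓; ∠(CV, VS) = 90.00° ✓; |VS| = 25.40 ✗.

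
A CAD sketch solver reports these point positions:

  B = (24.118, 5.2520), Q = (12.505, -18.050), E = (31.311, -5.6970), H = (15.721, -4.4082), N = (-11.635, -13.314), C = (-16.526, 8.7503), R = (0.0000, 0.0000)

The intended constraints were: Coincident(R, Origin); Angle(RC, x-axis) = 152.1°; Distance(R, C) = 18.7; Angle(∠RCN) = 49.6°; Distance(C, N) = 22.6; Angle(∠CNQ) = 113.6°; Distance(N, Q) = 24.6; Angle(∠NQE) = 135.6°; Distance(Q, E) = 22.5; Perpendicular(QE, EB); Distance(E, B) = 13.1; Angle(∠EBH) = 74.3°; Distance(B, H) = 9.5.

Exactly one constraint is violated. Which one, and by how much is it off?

Distance(B, H) = 9.5 — off by 3.30.

R = (0.00, 0.00) ✓; RC at 152.1° ✓; |RC| = 18.70 ✓; ∠RCN = 49.60° ✓; |CN| = 22.60 ✓; ∠CNQ = 113.6° ✓; |NQ| = 24.60 ✓; ∠NQE = 135.6° ✓; |QE| = 22.50 ✓; ∠(QE, EB) = 90.00° ✓; |EB| = 13.10 ✓; ∠EBH = 74.30° ✓; |BH| = 12.80 ✗.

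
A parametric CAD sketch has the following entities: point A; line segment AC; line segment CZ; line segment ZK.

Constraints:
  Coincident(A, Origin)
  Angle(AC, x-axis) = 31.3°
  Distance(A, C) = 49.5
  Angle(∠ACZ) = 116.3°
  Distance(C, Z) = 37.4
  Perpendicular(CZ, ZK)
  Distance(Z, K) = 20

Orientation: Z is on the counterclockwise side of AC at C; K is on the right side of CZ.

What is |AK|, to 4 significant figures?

87.55

A is at the origin; AC runs at 31.3° with length 49.5, so C = 49.5·(cos 31.3°, sin 31.3°) = (42.30, 25.72). ∠ACZ = 116.3°, so CZ runs at 31.3° + (180° − 116.3°) = 95.00° from the x-axis; with |CZ| = 37.4, Z = C + 37.4·(cos 95.00°, sin 95.00°) = (39.04, 62.97). The perpendicularity gives ZK at right angles to CZ; with |ZK| = 20.0 on the right of CZ, K = Z + 20.0·(0.9962, 0.08716) = (58.96, 64.72). Then |AK| = |K − A| = 87.55.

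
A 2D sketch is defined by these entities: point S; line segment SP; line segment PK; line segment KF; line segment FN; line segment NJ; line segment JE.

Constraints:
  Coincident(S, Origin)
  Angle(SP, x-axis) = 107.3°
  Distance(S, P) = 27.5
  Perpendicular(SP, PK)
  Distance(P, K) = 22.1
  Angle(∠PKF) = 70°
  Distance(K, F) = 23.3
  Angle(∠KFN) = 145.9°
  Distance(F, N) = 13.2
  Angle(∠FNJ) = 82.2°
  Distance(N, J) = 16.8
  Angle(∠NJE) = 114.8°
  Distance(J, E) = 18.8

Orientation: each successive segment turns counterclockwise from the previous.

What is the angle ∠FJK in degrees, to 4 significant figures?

49.97°

S is at the origin; SP runs at 107.3° with length 27.5, so P = (-8.178, 26.26). The perpendicularity gives PK at right angles to SP, so PK runs at -162.7°; with |PK| = 22.1, K = (-29.28, 19.68). ∠PKF = 70.0° gives KF at -52.70° from the x-axis; with |KF| = 23.3, F = (-15.16, 1.149). ∠KFN = 145.9° gives FN at -18.60° from the x-axis; with |FN| = 13.2, N = (-2.648, -3.061). ∠FNJ = 82.2° gives NJ at 79.20° from the x-axis; with |NJ| = 16.8, J = (0.5001, 13.44). Then cos ∠FJK = JF·JK / (|JF||JK|), giving 49.97°.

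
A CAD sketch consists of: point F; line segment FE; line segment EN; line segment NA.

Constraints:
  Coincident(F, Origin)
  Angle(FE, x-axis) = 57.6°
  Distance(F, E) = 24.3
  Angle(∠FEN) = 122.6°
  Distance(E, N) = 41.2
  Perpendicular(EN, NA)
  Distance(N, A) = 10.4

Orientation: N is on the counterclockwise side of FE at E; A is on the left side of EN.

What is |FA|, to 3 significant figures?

55.2

F is at the origin; FE runs at 57.6° with length 24.3, so E = 24.3·(cos 57.6°, sin 57.6°) = (13.0, 20.5). ∠FEN = 122.6°, so EN runs at 57.6° + (180° − 122.6°) = 115° from the x-axis; with |EN| = 41.2, N = E + 41.2·(cos 115°, sin 115°) = (-4.39, 57.9). EN is perpendicular to NA; with |NA| = 10.4 on the left of EN, A = N + 10.4·(-0.906, -0.423) = (-13.8, 53.5). Then |FA| = |A − F| = 55.2.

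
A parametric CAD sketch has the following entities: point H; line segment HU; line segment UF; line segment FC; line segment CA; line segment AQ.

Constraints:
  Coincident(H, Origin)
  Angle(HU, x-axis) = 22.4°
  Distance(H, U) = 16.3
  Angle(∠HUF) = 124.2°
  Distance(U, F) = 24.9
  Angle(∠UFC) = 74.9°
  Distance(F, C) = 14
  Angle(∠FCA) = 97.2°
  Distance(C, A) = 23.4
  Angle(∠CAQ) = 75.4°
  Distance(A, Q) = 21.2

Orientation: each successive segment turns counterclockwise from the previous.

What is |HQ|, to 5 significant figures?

27.458

H is at the origin; HU runs at 22.4° with length 16.3, so U = (15.070, 6.2114). ∠HUF = 124.2° gives UF at 78.200° from the x-axis; with |UF| = 24.9, F = (20.162, 30.585). ∠UFC = 74.9° gives FC at -176.70° from the x-axis; with |FC| = 14.0, C = (6.1853, 29.779). ∠FCA = 97.2° gives CA at -93.900° from the x-axis; with |CA| = 23.4, A = (4.5937, 6.4335). ∠CAQ = 75.4° gives AQ at 10.700° from the x-axis; with |AQ| = 21.2, Q = (25.425, 10.370). Then |HQ| = |Q − H| = 27.458.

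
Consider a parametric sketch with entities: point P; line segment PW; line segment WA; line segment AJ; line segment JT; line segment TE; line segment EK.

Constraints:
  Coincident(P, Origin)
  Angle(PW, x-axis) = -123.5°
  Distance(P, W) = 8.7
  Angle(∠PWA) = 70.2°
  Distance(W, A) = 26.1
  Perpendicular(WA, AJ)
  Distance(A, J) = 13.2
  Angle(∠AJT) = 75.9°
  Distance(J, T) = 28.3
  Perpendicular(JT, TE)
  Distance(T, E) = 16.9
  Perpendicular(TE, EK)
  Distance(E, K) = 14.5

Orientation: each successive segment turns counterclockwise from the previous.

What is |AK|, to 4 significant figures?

11.35

The perpendicularity gives TE at right angles to JT, so TE runs at -89.60°; with |TE| = 16.9, E = (-4.499, -17.71). The perpendicularity gives EK at right angles to TE, so EK runs at 0.4000°; with |EK| = 14.5, K = (10.00, -17.61). Then |AK| = |K − A| = 11.35.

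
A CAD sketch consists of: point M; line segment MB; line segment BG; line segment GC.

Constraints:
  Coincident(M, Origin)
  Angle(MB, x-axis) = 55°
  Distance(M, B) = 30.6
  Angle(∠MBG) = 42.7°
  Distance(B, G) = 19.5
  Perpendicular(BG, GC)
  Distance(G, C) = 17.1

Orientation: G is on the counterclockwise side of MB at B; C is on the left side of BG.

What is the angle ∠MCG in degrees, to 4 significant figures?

140.7°

M is at the origin; MB runs at 55.0° with length 30.6, so B = 30.6·(cos 55.0°, sin 55.0°) = (17.55, 25.07). ∠MBG = 42.7°, so BG runs at 55.0° + (180° − 42.7°) = 192.3° from the x-axis; with |BG| = 19.5, G = B + 19.5·(cos 192.3°, sin 192.3°) = (-1.501, 20.91). BG ⟂ GC; with |GC| = 17.1 on the left of BG, C = G + 17.1·(0.2130, -0.9770) = (2.142, 4.204). Then cos ∠MCG = CM·CG / (|CM||CG|), giving 140.7°.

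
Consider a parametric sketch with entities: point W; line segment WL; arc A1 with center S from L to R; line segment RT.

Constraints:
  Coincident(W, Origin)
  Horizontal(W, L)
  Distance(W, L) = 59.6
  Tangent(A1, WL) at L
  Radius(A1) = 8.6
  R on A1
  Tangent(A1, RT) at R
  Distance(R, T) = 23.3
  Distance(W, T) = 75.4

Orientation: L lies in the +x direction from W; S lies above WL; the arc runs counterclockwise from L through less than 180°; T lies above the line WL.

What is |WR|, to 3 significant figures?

68.7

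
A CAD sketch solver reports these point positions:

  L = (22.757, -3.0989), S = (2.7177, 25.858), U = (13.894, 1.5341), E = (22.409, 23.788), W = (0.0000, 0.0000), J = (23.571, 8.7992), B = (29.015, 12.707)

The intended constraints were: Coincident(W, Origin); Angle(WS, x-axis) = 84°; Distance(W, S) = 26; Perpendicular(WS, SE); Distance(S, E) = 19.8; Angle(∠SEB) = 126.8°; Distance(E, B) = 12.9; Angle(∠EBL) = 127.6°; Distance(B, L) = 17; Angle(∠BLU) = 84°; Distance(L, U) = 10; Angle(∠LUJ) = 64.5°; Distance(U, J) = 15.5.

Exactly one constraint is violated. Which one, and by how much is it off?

Distance(U, J) = 15.5 — off by 3.40.

W = (0.00, 0.00) ✓; WS at 84.00° ✓; |WS| = 26.00 ✓; ∠(WS, SE) = 90.00° ✓; |SE| = 19.80 ✓; ∠SEB = 126.8° ✓; |EB| = 12.90 ✓; ∠EBL = 127.6° ✓; |BL| = 17.00 ✓; ∠BLU = 84.00° ✓; |LU| = 10.00 ✓; ∠LUJ = 64.50° ✓; |UJ| = 12.10 ✗.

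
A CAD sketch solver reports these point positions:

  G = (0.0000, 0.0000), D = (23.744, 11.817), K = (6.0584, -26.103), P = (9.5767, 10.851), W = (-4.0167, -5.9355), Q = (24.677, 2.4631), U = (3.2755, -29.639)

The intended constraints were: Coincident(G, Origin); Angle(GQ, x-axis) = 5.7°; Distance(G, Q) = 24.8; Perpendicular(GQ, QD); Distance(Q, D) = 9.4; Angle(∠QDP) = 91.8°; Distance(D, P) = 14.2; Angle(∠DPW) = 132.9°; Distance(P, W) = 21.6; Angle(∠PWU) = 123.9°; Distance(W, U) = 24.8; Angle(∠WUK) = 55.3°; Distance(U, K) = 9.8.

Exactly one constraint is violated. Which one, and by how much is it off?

Distance(U, K) = 9.8 — off by 5.30.

G = (0.00, 0.00) ✓; GQ at 5.700° ✓; |GQ| = 24.80 ✓; ∠(GQ, QD) = 90.00° ✓; |QD| = 9.400 ✓; ∠QDP = 91.80° ✓; |DP| = 14.20 ✓; ∠DPW = 132.9° ✓; |PW| = 21.60 ✓; ∠PWU = 123.9° ✓; |WU| = 24.80 ✓; ∠WUK = 55.30° ✓; |UK| = 4.500 ✗.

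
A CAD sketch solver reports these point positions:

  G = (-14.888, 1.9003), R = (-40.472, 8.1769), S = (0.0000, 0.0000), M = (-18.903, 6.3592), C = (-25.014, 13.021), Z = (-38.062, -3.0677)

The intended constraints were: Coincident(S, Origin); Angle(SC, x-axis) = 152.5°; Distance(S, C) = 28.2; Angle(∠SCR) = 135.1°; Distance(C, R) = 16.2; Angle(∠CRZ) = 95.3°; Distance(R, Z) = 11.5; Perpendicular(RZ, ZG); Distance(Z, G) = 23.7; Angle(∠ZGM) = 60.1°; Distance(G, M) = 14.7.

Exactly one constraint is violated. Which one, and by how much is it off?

Distance(G, M) = 14.7 — off by 8.70.

S = (0.00, 0.00) ✓; SC at 152.5° ✓; |SC| = 28.20 ✓; ∠SCR = 135.1° ✓; |CR| = 16.20 ✓; ∠CRZ = 95.30° ✓; |RZ| = 11.50 ✓; ∠(RZ, ZG) = 90.00° ✓; |ZG| = 23.70 ✓; ∠ZGM = 60.10° ✓; |GM| = 6.000 ✗.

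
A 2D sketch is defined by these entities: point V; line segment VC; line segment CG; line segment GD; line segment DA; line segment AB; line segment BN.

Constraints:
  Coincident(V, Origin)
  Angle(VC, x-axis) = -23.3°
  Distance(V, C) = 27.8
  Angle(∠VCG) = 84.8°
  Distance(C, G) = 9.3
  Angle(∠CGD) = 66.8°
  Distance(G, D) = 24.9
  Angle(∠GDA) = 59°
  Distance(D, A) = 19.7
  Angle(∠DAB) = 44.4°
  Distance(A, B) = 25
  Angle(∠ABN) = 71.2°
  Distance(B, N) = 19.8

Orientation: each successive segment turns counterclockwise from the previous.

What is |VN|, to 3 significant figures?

1.05

∠DAB = 44.4° gives AB at 81.7° from the x-axis; with |AB| = 25.0, B = (18.8, 4.45). ∠ABN = 71.2° gives BN at -169° from the x-axis; with |BN| = 19.8, N = (-0.632, 0.843). Then |VN| = |N − V| = 1.05.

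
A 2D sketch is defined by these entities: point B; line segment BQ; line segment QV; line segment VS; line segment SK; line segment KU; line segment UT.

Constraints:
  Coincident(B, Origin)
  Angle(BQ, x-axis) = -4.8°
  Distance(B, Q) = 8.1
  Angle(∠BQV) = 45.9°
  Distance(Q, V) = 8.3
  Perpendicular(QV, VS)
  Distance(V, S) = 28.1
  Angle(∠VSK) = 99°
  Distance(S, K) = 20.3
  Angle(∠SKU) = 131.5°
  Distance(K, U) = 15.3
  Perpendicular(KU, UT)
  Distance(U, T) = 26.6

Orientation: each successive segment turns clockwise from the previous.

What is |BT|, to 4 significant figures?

13.18

B is at the origin; BQ runs at -4.8° with length 8.1, so Q = (8.072, -0.6778). ∠BQV = 45.9° gives QV at -138.9° from the x-axis; with |QV| = 8.3, V = (1.817, -6.134). The perpendicularity gives VS at right angles to QV, so VS runs at 131.1°; with |VS| = 28.1, S = (-16.66, 15.04). ∠VSK = 99.0° gives SK at 50.10° from the x-axis; with |SK| = 20.3, K = (-3.634, 30.61). ∠SKU = 131.5° gives KU at 1.600° from the x-axis; with |KU| = 15.3, U = (11.66, 31.04). KU ⟂ UT, so UT runs at -88.40°; with |UT| = 26.6, T = (12.40, 4.452). Then |BT| = |T − B| = 13.18.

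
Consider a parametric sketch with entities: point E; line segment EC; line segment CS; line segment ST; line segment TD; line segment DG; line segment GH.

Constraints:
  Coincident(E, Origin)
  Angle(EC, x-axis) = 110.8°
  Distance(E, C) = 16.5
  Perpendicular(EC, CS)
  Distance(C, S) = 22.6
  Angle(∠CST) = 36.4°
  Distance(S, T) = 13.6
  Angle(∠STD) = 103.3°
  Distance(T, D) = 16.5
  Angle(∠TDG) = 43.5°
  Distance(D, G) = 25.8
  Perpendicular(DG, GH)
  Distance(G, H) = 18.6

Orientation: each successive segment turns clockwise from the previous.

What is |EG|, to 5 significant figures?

32.225

∠STD = 103.3° gives TD at 160.50° from the x-axis; with |TD| = 16.5, D = (-7.6530, 17.526). ∠TDG = 43.5° gives DG at 24.000° from the x-axis; with |DG| = 25.8, G = (15.916, 28.020). Then |EG| = |G − E| = 32.225.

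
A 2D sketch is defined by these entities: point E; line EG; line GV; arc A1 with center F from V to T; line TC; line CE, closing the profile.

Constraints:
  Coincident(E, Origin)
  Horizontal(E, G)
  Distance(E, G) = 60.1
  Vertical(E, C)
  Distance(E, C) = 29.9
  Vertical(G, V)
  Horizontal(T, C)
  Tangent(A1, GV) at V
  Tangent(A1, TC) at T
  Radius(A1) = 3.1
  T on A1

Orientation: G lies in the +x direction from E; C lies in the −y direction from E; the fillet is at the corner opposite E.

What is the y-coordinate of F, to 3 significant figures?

-26.8

E is at the origin; E and G share the same y with |EG| = 60.1 and G on the +x side, so G = (60.1, 0.00). E and C share the same x with |EC| = 29.9 and C on the −y side, so C = (0.00, -29.9). The virtual corner opposite E is at (60.1, -29.9). Tangency of A1 to GV means the radius FV is perpendicular to GV and the tangent condition forces FT to be normal to TC, with radius 3.1, so the center F sits 3.1 in from both sides at F = (57.0, -26.8). So F.y = -26.8.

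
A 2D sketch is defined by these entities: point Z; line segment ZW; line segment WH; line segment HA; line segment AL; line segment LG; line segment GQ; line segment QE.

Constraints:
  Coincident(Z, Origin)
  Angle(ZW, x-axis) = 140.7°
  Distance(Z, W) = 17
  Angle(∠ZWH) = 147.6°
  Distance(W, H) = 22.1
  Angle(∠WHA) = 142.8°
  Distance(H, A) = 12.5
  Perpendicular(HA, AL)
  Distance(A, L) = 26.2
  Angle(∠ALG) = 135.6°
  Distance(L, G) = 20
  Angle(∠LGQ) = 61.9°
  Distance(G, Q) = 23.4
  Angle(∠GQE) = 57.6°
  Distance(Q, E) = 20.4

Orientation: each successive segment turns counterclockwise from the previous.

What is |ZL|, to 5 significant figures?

36.162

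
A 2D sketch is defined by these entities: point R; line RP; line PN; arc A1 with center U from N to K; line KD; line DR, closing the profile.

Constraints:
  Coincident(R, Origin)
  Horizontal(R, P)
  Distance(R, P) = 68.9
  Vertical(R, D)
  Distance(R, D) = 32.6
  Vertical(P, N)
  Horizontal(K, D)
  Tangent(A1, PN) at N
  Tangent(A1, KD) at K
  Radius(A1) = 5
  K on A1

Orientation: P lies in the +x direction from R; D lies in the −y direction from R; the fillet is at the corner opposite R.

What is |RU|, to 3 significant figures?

69.6

RD is vertical with |RD| = 32.6 and D on the −y side, so D = (0.00, -32.6). The virtual corner opposite R is at (68.9, -32.6). Tangency of A1 to PN means the radius UN is perpendicular to PN and since A1 is tangent to KD there, UK ⟂ KD, with radius 5.0, so the center U sits 5.0 in from both sides at U = (63.9, -27.6). Then |RU| = |U − R| = 69.6.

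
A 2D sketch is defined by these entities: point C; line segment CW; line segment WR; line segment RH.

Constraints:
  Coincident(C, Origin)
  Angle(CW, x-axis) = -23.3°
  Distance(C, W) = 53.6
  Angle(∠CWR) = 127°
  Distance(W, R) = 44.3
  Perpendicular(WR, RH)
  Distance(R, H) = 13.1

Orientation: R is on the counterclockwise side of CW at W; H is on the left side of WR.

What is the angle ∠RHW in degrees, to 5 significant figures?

73.526°

∠CWR = 127.0°, so WR runs at -23.3° + (180° − 127.0°) = 29.700° from the x-axis; with |WR| = 44.3, R = W + 44.3·(cos 29.700°, sin 29.700°) = (87.709, 0.74758). WR ⟂ RH; with |RH| = 13.1 on the left of WR, H = R + 13.1·(-0.49546, 0.86863) = (81.219, 12.127). Then cos ∠RHW = HR·HW / (|HR||HW|), giving 73.526°.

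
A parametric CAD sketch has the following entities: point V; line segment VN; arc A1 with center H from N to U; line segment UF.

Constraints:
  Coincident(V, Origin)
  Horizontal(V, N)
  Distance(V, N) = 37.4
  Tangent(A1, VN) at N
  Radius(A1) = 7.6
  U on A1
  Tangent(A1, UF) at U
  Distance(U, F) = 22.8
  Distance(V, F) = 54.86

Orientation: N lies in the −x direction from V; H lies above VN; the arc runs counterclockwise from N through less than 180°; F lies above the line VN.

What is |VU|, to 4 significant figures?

33.85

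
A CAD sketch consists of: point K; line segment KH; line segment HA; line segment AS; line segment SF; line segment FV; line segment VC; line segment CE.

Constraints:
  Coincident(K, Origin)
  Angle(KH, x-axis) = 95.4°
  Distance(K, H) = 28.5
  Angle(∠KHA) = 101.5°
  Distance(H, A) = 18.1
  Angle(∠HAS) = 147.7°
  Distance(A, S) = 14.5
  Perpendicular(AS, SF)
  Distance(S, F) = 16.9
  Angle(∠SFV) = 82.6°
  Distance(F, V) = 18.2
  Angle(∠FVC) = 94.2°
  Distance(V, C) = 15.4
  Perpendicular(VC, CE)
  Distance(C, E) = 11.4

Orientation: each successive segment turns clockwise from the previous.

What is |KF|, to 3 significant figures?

27.6

K is at the origin; KH runs at 95.4° with length 28.5, so H = (-2.68, 28.4). ∠KHA = 101.5° gives HA at 16.9° from the x-axis; with |HA| = 18.1, A = (14.6, 33.6). ∠HAS = 147.7° gives AS at -15.4° from the x-axis; with |AS| = 14.5, S = (28.6, 29.8). AS is perpendicular to SF, so SF runs at -105°; with |SF| = 16.9, F = (24.1, 13.5). Then |KF| = |F − K| = 27.6.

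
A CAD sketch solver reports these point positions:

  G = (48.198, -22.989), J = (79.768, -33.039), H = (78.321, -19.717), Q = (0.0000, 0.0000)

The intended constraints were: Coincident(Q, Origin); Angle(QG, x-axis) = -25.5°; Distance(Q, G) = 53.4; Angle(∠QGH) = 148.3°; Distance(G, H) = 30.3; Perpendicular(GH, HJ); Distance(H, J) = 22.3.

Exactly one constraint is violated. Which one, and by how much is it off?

Distance(H, J) = 22.3 — off by 8.90.

Q = (0.00, 0.00) ✓; QG at -25.50° ✓; |QG| = 53.40 ✓; ∠QGH = 148.3° ✓; |GH| = 30.30 ✓; ∠(GH, HJ) = 90.00° ✓; |HJ| = 13.40 ✗.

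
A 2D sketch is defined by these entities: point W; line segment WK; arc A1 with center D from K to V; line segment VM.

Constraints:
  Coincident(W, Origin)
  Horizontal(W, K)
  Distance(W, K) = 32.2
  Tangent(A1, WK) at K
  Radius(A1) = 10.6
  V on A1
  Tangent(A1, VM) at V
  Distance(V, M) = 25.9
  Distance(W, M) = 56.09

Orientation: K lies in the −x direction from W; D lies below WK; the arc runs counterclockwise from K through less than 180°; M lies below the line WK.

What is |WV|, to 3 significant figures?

44.1

W is at the origin; W and K share the same y with |WK| = 32.2 and K on the −x side, so K = (-32.2, 0.00). Since A1 is tangent to WK there, DK ⟂ WK, so D = K + (0, -10.6) = (-32.2, -10.6). Since DV ⟂ VM (tangency), |DM| = √(10.6² + 25.9²) = 28.0 regardless of where V sits on A1. So M lies on both circle(W, 56.09) and circle(D, 28.0); the below-WK intersection is M = (-42.5, -36.6). V is the foot of the tangent from M: V = (-42.8, -10.7).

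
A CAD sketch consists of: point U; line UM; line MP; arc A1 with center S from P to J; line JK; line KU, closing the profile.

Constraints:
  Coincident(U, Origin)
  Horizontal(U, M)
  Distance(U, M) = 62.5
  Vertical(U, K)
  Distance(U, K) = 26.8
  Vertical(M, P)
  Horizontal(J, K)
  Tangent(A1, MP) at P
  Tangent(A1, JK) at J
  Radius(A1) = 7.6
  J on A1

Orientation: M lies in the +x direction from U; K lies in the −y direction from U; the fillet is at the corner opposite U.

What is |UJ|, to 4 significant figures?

61.09

U is at the origin; U and M share the same y with |UM| = 62.5 and M on the +x side, so M = (62.50, 0.000). U and K share the same x with |UK| = 26.8 and K on the −y side, so K = (0.000, -26.80). The virtual corner opposite U is at (62.50, -26.80). Since A1 is tangent to MP there, SP ⟂ MP and tangency of A1 to JK means the radius SJ is perpendicular to JK, with radius 7.6, so the center S sits 7.6 in from both sides at S = (54.90, -19.20). That places the tangent points at P = (62.50, -19.20) on MP and J = (54.90, -26.80) on JK. Then |UJ| = |J − U| = 61.09.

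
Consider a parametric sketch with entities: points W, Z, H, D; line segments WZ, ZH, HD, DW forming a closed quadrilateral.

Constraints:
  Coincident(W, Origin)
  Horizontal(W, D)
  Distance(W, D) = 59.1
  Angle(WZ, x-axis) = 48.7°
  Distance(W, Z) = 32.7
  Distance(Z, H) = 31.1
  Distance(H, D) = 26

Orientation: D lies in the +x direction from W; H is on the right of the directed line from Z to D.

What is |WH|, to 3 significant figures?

33.7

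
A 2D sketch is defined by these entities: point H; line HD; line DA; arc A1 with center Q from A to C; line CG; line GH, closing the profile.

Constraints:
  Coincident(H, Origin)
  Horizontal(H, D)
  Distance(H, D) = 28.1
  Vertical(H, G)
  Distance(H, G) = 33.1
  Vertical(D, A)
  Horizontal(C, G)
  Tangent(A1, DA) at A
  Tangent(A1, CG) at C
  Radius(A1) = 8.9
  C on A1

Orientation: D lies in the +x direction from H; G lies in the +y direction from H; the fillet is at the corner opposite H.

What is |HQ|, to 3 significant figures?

30.9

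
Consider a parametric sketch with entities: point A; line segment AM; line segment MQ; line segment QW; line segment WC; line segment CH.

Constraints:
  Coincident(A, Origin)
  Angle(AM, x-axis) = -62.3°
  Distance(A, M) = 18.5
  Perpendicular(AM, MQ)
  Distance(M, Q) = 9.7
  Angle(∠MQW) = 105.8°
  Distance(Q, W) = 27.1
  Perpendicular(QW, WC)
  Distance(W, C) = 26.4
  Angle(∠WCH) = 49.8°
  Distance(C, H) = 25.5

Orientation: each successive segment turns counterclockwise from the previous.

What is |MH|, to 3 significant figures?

10.3

QW is perpendicular to WC, so WC runs at -168°; with |WC| = 26.4, C = (-14.2, 9.20). ∠WCH = 49.8° gives CH at -37.9° from the x-axis; with |CH| = 25.5, H = (5.89, -6.46). Then |MH| = |H − M| = 10.3.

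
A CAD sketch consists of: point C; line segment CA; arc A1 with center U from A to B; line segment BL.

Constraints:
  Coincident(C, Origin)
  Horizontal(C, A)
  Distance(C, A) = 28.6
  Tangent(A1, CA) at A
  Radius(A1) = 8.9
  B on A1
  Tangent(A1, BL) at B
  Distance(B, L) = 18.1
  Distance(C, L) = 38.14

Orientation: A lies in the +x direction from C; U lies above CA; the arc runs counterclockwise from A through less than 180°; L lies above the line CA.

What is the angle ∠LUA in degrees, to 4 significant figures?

169.9°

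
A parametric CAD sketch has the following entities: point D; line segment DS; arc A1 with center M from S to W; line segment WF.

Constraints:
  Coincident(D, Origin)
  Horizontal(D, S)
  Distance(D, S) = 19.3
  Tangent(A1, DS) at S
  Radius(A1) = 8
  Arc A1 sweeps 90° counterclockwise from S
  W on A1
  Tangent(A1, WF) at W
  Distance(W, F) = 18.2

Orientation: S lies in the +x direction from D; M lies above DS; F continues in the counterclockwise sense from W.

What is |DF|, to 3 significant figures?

37.8

On A1, S sits at bearing -90° from M; a 90° counterclockwise sweep puts W at bearing 0°, so W = M + 8.0·(cos 0°, sin 0°) = (27.3, 8.00). A1 meets WF tangentially, so MW is at right angles to WF, so WF runs along (−sin 0°, cos 0°); with |WF| = 18.2, F = (27.3, 26.2). Then |DF| = |F − D| = 37.8.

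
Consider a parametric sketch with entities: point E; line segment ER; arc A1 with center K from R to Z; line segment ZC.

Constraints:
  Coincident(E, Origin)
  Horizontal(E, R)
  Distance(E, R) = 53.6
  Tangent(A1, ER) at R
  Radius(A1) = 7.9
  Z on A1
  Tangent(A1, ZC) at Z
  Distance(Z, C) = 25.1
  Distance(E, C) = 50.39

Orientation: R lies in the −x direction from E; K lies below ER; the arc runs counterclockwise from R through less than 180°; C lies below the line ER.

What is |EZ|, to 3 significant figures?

60.5

Checks: E = (0.00, 0.00) ✓; |KZ| = 7.900 ✓; ∠(KZ, ZC) = 90.00° ✓; |ZC| = 25.10 ✓; |EC| = 50.39 ✓.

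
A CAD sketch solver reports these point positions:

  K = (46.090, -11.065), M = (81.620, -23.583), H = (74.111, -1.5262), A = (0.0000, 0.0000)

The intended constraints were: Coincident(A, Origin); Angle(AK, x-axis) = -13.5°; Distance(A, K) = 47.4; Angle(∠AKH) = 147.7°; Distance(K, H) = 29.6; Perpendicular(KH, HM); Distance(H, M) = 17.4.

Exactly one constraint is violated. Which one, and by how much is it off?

Distance(H, M) = 17.4 — off by 5.90.

A = (0.00, 0.00) ✓; AK at -13.50° ✓; |AK| = 47.40 ✓; ∠AKH = 147.7° ✓; |KH| = 29.60 ✓; ∠(KH, HM) = 90.00° ✓; |HM| = 23.30 ✗.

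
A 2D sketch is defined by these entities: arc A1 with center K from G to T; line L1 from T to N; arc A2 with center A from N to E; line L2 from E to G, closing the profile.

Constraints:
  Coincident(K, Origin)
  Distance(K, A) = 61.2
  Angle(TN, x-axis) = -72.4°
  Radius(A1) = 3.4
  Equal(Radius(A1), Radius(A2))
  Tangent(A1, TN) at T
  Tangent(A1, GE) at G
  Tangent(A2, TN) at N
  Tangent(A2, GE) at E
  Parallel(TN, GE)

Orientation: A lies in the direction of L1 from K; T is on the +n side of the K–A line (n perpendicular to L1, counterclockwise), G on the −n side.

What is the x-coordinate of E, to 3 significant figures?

15.3

The slot axis is L1's direction at -72.4°, so u = (cos -72.4°, sin -72.4°) = (0.302, -0.953) and n = (−sin -72.4°, cos -72.4°) = (0.953, 0.302). K is at the origin and A lies 61.2 along u from K, so A = 61.2·u = (18.5, -58.3). Tangency of A1 to both parallel lines with radius 3.4 puts T and G at K ± 3.4·n: T = (3.24, 1.03), G = (-3.24, -1.03). Equal radii place N and E the same way about A: N = A + 3.4·n = (21.7, -57.3), E = A − 3.4·n = (15.3, -59.4). So E.x = 15.3.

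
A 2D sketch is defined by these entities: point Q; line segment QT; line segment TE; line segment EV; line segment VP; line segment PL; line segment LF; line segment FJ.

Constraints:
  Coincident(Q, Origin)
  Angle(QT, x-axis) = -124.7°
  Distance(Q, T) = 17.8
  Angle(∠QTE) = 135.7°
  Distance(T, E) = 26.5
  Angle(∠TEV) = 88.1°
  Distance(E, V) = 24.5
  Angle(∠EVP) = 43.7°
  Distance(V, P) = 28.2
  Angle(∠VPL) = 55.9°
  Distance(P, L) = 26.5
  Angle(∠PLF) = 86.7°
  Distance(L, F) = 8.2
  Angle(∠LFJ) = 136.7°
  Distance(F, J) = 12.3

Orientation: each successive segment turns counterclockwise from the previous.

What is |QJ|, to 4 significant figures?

39.15

Q is at the origin; QT runs at -124.7° with length 17.8, so T = (-10.13, -14.63). ∠QTE = 135.7° gives TE at -80.40° from the x-axis; with |TE| = 26.5, E = (-5.714, -40.76). ∠TEV = 88.1° gives EV at 11.50° from the x-axis; with |EV| = 24.5, V = (18.29, -35.88). ∠EVP = 43.7° gives VP at 147.8° from the x-axis; with |VP| = 28.2, P = (-5.568, -20.85). ∠VPL = 55.9° gives PL at -88.10° from the x-axis; with |PL| = 26.5, L = (-4.690, -47.34). ∠PLF = 86.7° gives LF at 5.200° from the x-axis; with |LF| = 8.2, F = (3.477, -46.59). ∠LFJ = 136.7° gives FJ at 48.50° from the x-axis; with |FJ| = 12.3, J = (11.63, -37.38). Then |QJ| = |J − Q| = 39.15.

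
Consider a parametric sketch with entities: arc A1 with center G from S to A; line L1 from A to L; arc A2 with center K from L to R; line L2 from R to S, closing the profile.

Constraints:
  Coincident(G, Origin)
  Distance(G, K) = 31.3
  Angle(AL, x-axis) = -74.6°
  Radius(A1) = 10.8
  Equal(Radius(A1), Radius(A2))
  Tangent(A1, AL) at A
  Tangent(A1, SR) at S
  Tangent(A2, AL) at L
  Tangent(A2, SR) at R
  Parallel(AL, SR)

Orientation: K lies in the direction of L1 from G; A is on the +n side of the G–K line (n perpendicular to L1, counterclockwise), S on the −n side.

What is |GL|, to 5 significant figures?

33.111

Tangency of A1 to both parallel lines with radius 10.8 puts A and S at G ± 10.8·n: A = (10.412, 2.8680), S = (-10.412, -2.8680). Equal radii place L and R the same way about K: L = K + 10.8·n = (18.724, -27.308), R = K − 10.8·n = (-2.1003, -33.044). Then |GL| = |L − G| = 33.111.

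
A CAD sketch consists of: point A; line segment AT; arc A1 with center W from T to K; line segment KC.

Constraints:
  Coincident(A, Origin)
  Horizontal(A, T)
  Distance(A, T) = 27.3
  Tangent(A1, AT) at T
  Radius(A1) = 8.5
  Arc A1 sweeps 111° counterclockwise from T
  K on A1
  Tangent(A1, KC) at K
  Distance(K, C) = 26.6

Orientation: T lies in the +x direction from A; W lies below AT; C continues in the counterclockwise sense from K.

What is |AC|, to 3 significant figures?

46.5

On A1, T sits at bearing 90° from W; a 111° counterclockwise sweep puts K at bearing 201°, so K = W + 8.5·(cos 201°, sin 201°) = (19.4, -11.5). The tangent condition forces WK to be normal to KC, so KC runs along (−sin 201°, cos 201°); with |KC| = 26.6, C = (28.9, -36.4). Then |AC| = |C − A| = 46.5.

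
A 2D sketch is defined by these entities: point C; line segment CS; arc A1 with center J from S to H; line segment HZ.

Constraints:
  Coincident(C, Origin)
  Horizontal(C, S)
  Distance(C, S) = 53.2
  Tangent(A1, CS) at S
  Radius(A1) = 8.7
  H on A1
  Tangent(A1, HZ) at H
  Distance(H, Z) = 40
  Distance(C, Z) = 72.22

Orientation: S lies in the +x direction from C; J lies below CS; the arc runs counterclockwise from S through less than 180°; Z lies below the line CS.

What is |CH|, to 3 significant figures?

45.9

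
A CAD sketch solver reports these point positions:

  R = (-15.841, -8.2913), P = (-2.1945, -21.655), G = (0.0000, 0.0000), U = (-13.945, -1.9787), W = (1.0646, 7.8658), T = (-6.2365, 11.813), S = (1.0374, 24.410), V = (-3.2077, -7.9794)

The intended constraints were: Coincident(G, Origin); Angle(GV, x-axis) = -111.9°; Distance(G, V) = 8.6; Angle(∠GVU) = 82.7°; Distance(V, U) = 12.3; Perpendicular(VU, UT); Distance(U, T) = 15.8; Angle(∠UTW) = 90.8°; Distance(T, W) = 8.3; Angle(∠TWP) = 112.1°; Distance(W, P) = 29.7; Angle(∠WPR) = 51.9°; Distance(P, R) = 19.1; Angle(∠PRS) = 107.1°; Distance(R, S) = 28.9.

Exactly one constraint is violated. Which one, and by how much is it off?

Distance(R, S) = 28.9 — off by 7.90.

G = (0.00, 0.00) ✓; GV at -111.9° ✓; |GV| = 8.600 ✓; ∠GVU = 82.70° ✓; |VU| = 12.30 ✓; ∠(VU, UT) = 90.00° ✓; |UT| = 15.80 ✓; ∠UTW = 90.80° ✓; |TW| = 8.300 ✓; ∠TWP = 112.1° ✓; |WP| = 29.70 ✓; ∠WPR = 51.90° ✓; |PR| = 19.10 ✓; ∠PRS = 107.1° ✓; |RS| = 36.80 ✗.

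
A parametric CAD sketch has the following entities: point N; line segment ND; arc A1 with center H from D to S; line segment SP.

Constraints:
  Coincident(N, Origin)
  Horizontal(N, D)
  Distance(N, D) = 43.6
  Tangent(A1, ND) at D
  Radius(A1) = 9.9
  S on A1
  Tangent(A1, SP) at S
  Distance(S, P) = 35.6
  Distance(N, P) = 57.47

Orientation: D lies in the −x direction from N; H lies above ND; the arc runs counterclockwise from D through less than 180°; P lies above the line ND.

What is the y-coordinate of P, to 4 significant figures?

45.78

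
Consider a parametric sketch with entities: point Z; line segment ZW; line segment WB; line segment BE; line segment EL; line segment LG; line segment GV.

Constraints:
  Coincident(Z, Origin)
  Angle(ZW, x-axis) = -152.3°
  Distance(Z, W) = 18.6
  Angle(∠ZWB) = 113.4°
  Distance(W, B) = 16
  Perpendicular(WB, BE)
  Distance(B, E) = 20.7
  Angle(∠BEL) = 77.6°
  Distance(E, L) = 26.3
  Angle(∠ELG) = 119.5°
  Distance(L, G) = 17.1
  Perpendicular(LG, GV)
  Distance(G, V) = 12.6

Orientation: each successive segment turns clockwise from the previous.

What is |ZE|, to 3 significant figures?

23.7

∠ZWB = 113.4° gives WB at 141° from the x-axis; with |WB| = 16.0, B = (-28.9, 1.40). WB ⟂ BE, so BE runs at 51.1°; with |BE| = 20.7, E = (-15.9, 17.5). Then |ZE| = |E − Z| = 23.7.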